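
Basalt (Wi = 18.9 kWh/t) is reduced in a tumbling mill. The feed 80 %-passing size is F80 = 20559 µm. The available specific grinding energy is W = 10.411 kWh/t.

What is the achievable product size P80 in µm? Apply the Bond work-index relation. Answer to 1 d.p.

W = 10 Wi / √P80 − 10 Wi / √F80
P80^(−½) = W/(10 Wi) + F80^(−½)
  = 10.4110/(10·18.9) + 1/√20559 = 0.055085 + 0.006974 = 0.062059
P80 = (1/0.062059)² = 16.1137² = 259.65 µm

P80 = 259.7 µm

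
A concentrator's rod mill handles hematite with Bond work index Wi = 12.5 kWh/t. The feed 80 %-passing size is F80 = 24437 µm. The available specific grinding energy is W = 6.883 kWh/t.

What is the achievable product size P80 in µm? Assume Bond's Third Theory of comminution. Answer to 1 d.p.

W = 10·Wi·(P80^(-½) − F80^(-½))
⇒ 1/√P80 = W/(10·Wi) + 1/√F80
  = 6.8830/(10·12.5) + 1/√24437 = 0.055064 + 0.006397 = 0.061461
P80 = (1/0.061461)² = 16.2705² = 264.73 µm

P80 = 264.7 µm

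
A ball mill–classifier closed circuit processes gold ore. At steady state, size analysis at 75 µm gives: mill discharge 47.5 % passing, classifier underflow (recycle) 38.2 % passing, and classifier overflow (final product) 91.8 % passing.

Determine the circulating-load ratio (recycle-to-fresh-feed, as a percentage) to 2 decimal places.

CL = 476.34 %

Balance %-passing 75 µm (r = R/F):
(1+r)·d = r·u + o ⇒ r = (o−d)/(d−u)
r = (91.8 − 47.5)/(47.5 − 38.2) = 44.3/9.3 = 4.7634
CL = 100·r = 476.34 %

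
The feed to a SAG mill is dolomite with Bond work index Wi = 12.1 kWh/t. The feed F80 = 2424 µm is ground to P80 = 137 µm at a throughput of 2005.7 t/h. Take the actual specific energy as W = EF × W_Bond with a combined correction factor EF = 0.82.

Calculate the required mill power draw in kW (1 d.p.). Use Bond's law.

P = 12960.2 kW

Bond:  W = 10 Wi (1/√P − 1/√F)
W = 10·12.1·(1/√137 − 1/√2424) = 10·12.1·(0.065125) = 7.8801 kWh/t
W_actual = 0.82 × 7.8801 = 6.4617 kWh/t
P = W·T = 6.4617·2005.7 = 12960.2 kW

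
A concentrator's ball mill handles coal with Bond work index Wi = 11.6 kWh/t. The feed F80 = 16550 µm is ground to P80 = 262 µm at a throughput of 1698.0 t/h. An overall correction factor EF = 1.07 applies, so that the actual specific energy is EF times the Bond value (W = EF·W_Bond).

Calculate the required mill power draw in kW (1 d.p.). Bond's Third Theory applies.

W = 10·Wi·[P80^(−½) − F80^(−½)]
W = 10·11.6·(1/√262 − 1/√16550) = 10·11.6·(0.054007) = 6.2648 kWh/t
Apply correction: 6.2648 × 1.07 = 6.7033 kWh/t
Mill draw = 6.7033 × 1698.0 = 11382.3 kW

P = 11382.3 kW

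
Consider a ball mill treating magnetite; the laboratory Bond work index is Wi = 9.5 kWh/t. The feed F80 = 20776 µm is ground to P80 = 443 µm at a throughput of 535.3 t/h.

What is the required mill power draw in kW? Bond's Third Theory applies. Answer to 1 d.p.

P = 2063.3 kW

W_Bond = 10·Wi·(1/√P₈₀ − 1/√F₈₀)
W = 10·9.5·(1/√443 − 1/√20776) = 10·9.5·(0.040574) = 3.8545 kWh/t
Power = W × throughput = 3.8545 kWh/t × 535.3 t/h = 2063.3 kW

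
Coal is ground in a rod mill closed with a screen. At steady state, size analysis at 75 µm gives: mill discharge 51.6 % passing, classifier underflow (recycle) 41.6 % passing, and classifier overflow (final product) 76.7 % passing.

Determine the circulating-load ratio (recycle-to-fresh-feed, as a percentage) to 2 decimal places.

CL = 251.00 %

Classifier node, passing 75 µm:
Fd + Rd = Ru + Fo ⇒ R/F = (o−d)/(d−u)
r = (76.7 − 51.6)/(51.6 − 41.6) = 25.1/10.0 = 2.5100
CL = 100·r = 251.00 %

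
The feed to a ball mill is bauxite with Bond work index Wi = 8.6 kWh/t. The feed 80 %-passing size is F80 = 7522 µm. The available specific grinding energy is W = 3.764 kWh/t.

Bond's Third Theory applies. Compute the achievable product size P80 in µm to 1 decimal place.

P80 = 327.0 µm

Bond: W = 10·Wi·(1/√P80 − 1/√F80)
⇒ 1/√P80 = W/(10·Wi) + 1/√F80
  = 3.7640/(10·8.6) + 1/√7522 = 0.043767 + 0.011530 = 0.055298
P80 = (1/0.055298)² = 18.0840² = 327.03 µm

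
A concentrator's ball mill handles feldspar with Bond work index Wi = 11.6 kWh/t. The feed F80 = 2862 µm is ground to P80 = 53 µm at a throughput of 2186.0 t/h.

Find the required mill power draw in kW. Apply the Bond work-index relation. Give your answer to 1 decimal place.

W = 10 Wi / √P80 − 10 Wi / √F80
W = 10·11.6·(1/√53 − 1/√2862) = 10·11.6·(0.118668) = 13.7655 kWh/t
P_mill = W·ṁ = 13.7655·2186.0 = 30091.4 kW

P = 30091.4 kW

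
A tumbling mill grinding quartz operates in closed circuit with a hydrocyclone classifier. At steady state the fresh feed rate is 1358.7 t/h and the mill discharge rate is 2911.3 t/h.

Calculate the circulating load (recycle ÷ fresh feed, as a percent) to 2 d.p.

CL = 114.27 %

Mill node: discharge = fresh + recycle.
R = M − F = 2911.3 − 1358.7 = 1552.6 t/h
CL = 100·R/F = 100·1552.6/1358.7 = 114.27 %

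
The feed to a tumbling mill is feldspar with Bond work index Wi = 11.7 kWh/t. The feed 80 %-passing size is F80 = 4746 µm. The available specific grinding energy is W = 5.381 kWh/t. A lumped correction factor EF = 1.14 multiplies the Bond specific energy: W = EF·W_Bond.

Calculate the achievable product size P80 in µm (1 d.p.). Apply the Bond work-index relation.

Bond: W = 10·Wi·(1/√P80 − 1/√F80)
W_Bond = W / EF = 5.381 / 1.14 = 4.7202 kWh/t
P80^(−½) = W_Bond/(10 Wi) + F80^(−½)
  = 4.7202/(10·11.7) + 1/√4746 = 0.040343 + 0.014516 = 0.054859
P80 = (1/0.054859)² = 18.2285² = 332.28 µm

P80 = 332.3 µm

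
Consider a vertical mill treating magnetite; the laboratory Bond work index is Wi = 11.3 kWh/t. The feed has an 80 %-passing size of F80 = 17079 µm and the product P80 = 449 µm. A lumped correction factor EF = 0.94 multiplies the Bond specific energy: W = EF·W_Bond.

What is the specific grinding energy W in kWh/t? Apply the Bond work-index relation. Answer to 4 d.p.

Bond: W = 10·Wi·(1/√P80 − 1/√F80)
1/√449 = 0.047193;  1/√17079 = 0.007652
W = 10·11.3·(0.047193 − 0.007652) = 4.4681 kWh/t
W_actual = 0.94 × 4.4681 = 4.2000 kWh/t

W = 4.2000 kWh/t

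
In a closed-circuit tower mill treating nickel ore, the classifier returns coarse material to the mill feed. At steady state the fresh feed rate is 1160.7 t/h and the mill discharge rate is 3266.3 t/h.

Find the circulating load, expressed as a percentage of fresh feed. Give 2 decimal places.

Steady state: M = F + R.
R = M − F = 3266.3 − 1160.7 = 2105.6 t/h
CL = 100·R/F = 100·2105.6/1160.7 = 181.41 %

CL = 181.41 %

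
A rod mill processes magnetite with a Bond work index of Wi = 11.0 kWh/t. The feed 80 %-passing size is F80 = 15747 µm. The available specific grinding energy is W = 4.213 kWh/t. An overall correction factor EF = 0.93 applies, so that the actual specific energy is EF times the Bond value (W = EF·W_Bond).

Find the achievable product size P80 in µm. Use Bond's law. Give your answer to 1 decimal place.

Bond: W = 10·Wi·(1/√P80 − 1/√F80)
W_Bond = W / EF = 4.213 / 0.93 = 4.5301 kWh/t
P80^-0.5 = F80^-0.5 + W_Bond/(10 Wi)
  = 4.5301/(10·11.0) + 1/√15747 = 0.041183 + 0.007969 = 0.049152
P80 = (1/0.049152)² = 20.3452² = 413.93 µm

P80 = 413.9 µm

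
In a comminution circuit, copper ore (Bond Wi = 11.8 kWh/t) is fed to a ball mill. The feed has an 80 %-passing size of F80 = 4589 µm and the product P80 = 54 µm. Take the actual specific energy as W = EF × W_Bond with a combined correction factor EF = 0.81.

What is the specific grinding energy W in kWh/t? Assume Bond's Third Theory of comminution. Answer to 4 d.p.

W = 10 Wi (P80^-0.5 − F80^-0.5)
1/√54 = 0.136083;  1/√4589 = 0.014762
W = 10·11.8·(0.136083 − 0.014762) = 14.3159 kWh/t
With EF = 0.81: W = 14.3159·0.81 = 11.5959 kWh/t

W = 11.5959 kWh/t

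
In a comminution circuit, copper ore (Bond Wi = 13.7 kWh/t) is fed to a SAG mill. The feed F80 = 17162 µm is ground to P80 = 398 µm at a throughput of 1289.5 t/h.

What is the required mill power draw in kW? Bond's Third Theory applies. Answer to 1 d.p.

P = 7506.7 kW

Bond:  W = 10 Wi (1/√P − 1/√F)
W = 10·13.7·(1/√398 − 1/√17162) = 10·13.7·(0.042492) = 5.8214 kWh/t
P_mill = W·ṁ = 5.8214·1289.5 = 7506.7 kW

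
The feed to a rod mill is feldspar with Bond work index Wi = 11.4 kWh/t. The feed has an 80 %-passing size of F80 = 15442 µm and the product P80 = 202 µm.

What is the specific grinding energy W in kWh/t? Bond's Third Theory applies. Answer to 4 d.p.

W = 7.1036 kWh/t

W = 10 Wi / √P80 − 10 Wi / √F80
1/√202 = 0.070360;  1/√15442 = 0.008047
W = 10·11.4·(0.070360 − 0.008047) = 7.1036 kWh/t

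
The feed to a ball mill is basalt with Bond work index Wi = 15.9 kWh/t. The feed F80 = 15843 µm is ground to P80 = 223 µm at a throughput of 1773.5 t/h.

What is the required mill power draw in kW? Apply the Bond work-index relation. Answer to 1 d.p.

W = 10 Wi (P80^-0.5 − F80^-0.5)
W = 10·15.9·(1/√223 − 1/√15843) = 10·15.9·(0.059020) = 9.3842 kWh/t
P = W·T = 9.3842·1773.5 = 16642.9 kW

P = 16642.9 kW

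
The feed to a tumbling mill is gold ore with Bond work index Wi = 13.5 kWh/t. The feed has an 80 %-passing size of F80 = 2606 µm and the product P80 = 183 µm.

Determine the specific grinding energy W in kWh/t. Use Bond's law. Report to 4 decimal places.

W = 7.3350 kWh/t

W = 10 Wi (P80^-0.5 − F80^-0.5)
1/√183 = 0.073922;  1/√2606 = 0.019589
W = 10·13.5·(0.073922 − 0.019589) = 7.3350 kWh/t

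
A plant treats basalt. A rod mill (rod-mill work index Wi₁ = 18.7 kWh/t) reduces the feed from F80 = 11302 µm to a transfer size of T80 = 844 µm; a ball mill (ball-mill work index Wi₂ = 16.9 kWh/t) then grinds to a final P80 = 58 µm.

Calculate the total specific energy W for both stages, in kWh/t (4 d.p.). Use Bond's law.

W = 10 Wi (P80^-0.5 − F80^-0.5)
Stage 1 (11302→844 µm, Wi₁=18.7): W₁ = 10·18.7·(0.034421 − 0.009406) = 4.6778 kWh/t
Stage 2 (844→58 µm, Wi₂=16.9): W₂ = 10·16.9·(0.131306 − 0.034421) = 16.3736 kWh/t
W = W₁ + W₂ = 4.6778 + 16.3736 = 21.0514 kWh/t

W = 21.0514 kWh/t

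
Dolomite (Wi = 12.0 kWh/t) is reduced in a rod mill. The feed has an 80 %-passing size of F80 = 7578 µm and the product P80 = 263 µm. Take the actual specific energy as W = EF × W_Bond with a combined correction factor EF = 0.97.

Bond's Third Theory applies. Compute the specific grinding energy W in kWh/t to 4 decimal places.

W = 5.8404 kWh/t

W = 10·Wi·(P80^(-½) − F80^(-½))
1/√263 = 0.061663;  1/√7578 = 0.011487
W = 10·12.0·(0.061663 − 0.011487) = 6.0210 kWh/t
Apply correction: 6.0210 × 0.97 = 5.8404 kWh/t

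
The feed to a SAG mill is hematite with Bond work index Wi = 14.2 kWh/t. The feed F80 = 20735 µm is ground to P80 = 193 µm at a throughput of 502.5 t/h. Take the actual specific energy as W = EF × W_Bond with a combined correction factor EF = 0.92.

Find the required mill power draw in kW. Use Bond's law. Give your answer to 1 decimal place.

P = 4269.5 kW

W_Bond = 10·Wi·(1/√P₈₀ − 1/√F₈₀)
W = 10·14.2·(1/√193 − 1/√20735) = 10·14.2·(0.065037) = 9.2352 kWh/t
Corrected W = EF·W_Bond = 0.92·9.2352 = 8.4964 kWh/t
P = W·T = 8.4964·502.5 = 4269.5 kW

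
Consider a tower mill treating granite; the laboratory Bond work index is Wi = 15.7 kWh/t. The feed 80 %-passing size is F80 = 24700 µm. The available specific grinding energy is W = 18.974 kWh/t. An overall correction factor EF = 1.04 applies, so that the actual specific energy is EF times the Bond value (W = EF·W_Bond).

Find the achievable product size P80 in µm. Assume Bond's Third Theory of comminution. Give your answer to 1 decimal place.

Bond: W = 10·Wi·(1/√P80 − 1/√F80)
W_Bond = W / EF = 18.974 / 1.04 = 18.2442 kWh/t
P80^(−½) = W_Bond/(10 Wi) + F80^(−½)
  = 18.2442/(10·15.7) + 1/√24700 = 0.116205 + 0.006363 = 0.122568
P80 = (1/0.122568)² = 8.1587² = 66.56 µm

P80 = 66.6 µm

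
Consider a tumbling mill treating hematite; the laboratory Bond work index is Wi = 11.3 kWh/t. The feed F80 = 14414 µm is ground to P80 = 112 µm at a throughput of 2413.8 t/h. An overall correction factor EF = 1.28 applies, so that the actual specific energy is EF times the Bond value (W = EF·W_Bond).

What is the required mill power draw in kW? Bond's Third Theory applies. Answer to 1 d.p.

W = 10 Wi (P80^-0.5 − F80^-0.5)
W = 10·11.3·(1/√112 − 1/√14414) = 10·11.3·(0.086162) = 9.7363 kWh/t
W_actual = 1.28 × 9.7363 = 12.4624 kWh/t
Mill draw = 12.4624 × 2413.8 = 30081.9 kW

P = 30081.9 kW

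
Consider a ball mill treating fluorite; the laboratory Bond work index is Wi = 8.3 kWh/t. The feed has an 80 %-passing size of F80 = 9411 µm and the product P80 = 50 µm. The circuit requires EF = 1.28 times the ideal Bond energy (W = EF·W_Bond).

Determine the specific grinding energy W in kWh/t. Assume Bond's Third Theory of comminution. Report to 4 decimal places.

W = 13.9295 kWh/t

W = 10 Wi (P80^-0.5 − F80^-0.5)
1/√50 = 0.141421;  1/√9411 = 0.010308
W = 10·8.3·(0.141421 − 0.010308) = 10.8824 kWh/t
With EF = 1.28: W = 10.8824·1.28 = 13.9295 kWh/t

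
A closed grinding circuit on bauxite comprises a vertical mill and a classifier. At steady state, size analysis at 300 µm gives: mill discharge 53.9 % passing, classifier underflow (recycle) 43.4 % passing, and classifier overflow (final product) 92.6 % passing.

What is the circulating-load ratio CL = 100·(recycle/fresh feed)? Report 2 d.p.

CL = 368.57 %

Balance %-passing 300 µm (r = R/F):
Fd + Rd = Ru + Fo ⇒ R/F = (o−d)/(d−u)
r = (92.6 − 53.9)/(53.9 − 43.4) = 38.7/10.5 = 3.6857
CL = 100·r = 368.57 %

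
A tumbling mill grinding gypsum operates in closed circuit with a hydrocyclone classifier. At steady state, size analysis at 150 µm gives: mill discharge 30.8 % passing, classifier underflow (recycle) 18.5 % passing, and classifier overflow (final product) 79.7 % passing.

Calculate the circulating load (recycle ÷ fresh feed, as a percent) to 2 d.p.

CL = 397.56 %

Let r = R/F. Size balance at 150 µm:
d + r·d = r·u + o → r(d−u) = o−d
r = (79.7 − 30.8)/(30.8 − 18.5) = 48.9/12.3 = 3.9756
CL = 100·r = 397.56 %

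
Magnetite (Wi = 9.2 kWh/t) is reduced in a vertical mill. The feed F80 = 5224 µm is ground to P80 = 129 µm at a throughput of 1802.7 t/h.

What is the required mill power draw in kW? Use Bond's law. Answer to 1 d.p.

W_Bond = 10·Wi·(1/√P₈₀ − 1/√F₈₀)
W = 10·9.2·(1/√129 − 1/√5224) = 10·9.2·(0.074209) = 6.8273 kWh/t
Mill draw = 6.8273 × 1802.7 = 12307.5 kW

P = 12307.5 kW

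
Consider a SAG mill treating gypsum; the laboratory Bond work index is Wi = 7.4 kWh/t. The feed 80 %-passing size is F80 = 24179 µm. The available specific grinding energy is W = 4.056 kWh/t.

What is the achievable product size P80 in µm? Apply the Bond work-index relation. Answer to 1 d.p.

P80 = 266.6 µm

W = 10 Wi (P80^-0.5 − F80^-0.5)
P80^-0.5 = F80^-0.5 + W/(10 Wi)
  = 4.0560/(10·7.4) + 1/√24179 = 0.054811 + 0.006431 = 0.061242
P80 = (1/0.061242)² = 16.3287² = 266.63 µm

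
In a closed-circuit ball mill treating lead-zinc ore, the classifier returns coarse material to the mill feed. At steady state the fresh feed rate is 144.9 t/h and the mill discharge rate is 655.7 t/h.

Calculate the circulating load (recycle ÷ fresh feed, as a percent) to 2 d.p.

Mill node: discharge = fresh + recycle.
R = M − F = 655.7 − 144.9 = 510.8 t/h
CL = 100·R/F = 100·510.8/144.9 = 352.52 %

CL = 352.52 %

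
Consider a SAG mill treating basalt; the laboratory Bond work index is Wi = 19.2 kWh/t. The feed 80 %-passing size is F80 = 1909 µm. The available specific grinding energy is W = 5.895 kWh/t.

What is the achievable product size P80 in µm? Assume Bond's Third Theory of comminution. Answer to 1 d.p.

W = 10 Wi (1/√P80 − 1/√F80)  [Bond]
⇒ 1/√P80 = W/(10 Wi) + 1/√F80
  = 5.8950/(10·19.2) + 1/√1909 = 0.030703 + 0.022887 = 0.053591
P80 = (1/0.053591)² = 18.6600² = 348.20 µm

P80 = 348.2 µm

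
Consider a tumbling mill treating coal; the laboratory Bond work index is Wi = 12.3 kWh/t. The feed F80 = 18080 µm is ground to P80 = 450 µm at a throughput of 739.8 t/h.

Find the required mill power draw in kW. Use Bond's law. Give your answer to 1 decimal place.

P = 3612.8 kW

W_Bond = 10·Wi·(1/√P₈₀ − 1/√F₈₀)
W = 10·12.3·(1/√450 − 1/√18080) = 10·12.3·(0.039703) = 4.8835 kWh/t
P_mill = W·ṁ = 4.8835·739.8 = 3612.8 kW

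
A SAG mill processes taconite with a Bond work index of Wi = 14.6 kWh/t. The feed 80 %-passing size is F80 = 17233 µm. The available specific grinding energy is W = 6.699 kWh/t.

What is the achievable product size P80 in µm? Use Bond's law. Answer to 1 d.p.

W = 10·Wi·[P80^(−½) − F80^(−½)]
1/√P80 = 1/√F80 + W/(10·Wi)
  = 6.6990/(10·14.6) + 1/√17233 = 0.045884 + 0.007618 = 0.053501
P80 = (1/0.053501)² = 18.6912² = 349.36 µm

P80 = 349.4 µm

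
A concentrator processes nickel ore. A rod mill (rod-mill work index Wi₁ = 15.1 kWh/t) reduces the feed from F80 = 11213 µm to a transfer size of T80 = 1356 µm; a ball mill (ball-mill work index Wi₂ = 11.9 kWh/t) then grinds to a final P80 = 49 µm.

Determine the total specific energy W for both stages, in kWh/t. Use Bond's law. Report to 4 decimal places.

W = 16.4430 kWh/t

Bond:  W = 10 Wi (1/√P − 1/√F)
Stage 1 (11213→1356 µm, Wi₁=15.1): W₁ = 10·15.1·(0.027156 − 0.009444) = 2.6746 kWh/t
Stage 2 (1356→49 µm, Wi₂=11.9): W₂ = 10·11.9·(0.142857 − 0.027156) = 13.7684 kWh/t
W = W₁ + W₂ = 2.6746 + 13.7684 = 16.4430 kWh/t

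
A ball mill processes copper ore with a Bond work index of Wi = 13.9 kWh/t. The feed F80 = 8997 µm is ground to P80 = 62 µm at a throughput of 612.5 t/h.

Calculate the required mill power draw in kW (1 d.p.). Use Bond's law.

Bond:  W = 10 Wi (1/√P − 1/√F)
W = 10·13.9·(1/√62 − 1/√8997) = 10·13.9·(0.116457) = 16.1876 kWh/t
P_mill = W·ṁ = 16.1876·612.5 = 9914.9 kW

P = 9914.9 kW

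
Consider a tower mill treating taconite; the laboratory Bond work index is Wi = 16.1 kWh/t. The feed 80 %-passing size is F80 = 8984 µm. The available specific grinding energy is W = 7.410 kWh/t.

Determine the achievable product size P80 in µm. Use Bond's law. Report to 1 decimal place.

P80 = 312.4 µm

W = 10 Wi (1/√P80 − 1/√F80)  [Bond]
⇒ 1/√P80 = W/(10 Wi) + 1/√F80
  = 7.4100/(10·16.1) + 1/√8984 = 0.046025 + 0.010550 = 0.056575
P80 = (1/0.056575)² = 17.6756² = 312.43 µm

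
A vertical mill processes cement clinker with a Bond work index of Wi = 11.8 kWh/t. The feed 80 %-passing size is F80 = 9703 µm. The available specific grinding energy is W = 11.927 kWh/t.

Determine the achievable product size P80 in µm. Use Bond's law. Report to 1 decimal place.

P80 = 80.8 µm

W = 10 Wi (1/√P80 − 1/√F80)  [Bond]
1/√P80 = 1/√F80 + W/(10·Wi)
  = 11.9270/(10·11.8) + 1/√9703 = 0.101076 + 0.010152 = 0.111228
P80 = (1/0.111228)² = 8.9905² = 80.83 µm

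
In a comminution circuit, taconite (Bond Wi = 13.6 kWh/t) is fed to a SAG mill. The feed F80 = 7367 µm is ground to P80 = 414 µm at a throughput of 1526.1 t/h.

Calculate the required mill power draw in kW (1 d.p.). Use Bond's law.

P = 7782.4 kW

W = 10 Wi / √P80 − 10 Wi / √F80
W = 10·13.6·(1/√414 − 1/√7367) = 10·13.6·(0.037497) = 5.0995 kWh/t
P = W·T = 5.0995·1526.1 = 7782.4 kW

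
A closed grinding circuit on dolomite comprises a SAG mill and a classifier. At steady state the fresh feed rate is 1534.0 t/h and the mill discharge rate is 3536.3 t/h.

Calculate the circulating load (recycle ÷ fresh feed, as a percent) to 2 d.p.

CL = 130.53 %

Discharge = new feed + return, hence
R = M − F = 3536.3 − 1534.0 = 2002.3 t/h
CL = 100·R/F = 100·2002.3/1534.0 = 130.53 %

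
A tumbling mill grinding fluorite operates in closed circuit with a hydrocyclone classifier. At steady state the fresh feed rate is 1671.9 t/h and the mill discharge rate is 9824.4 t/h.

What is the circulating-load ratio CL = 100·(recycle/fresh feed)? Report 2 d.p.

Discharge = new feed + return, hence
R = M − F = 9824.4 − 1671.9 = 8152.5 t/h
CL = 100·R/F = 100·8152.5/1671.9 = 487.62 %

CL = 487.62 %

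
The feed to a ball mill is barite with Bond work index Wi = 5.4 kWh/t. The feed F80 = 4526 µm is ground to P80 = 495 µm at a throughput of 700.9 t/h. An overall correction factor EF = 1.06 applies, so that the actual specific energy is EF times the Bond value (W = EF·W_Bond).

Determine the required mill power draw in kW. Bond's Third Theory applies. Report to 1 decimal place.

W = 10·Wi·(P80^(-½) − F80^(-½))
W = 10·5.4·(1/√495 − 1/√4526) = 10·5.4·(0.030082) = 1.6245 kWh/t
Apply correction: 1.6245 × 1.06 = 1.7219 kWh/t
P = W·T = 1.7219·700.9 = 1206.9 kW

P = 1206.9 kW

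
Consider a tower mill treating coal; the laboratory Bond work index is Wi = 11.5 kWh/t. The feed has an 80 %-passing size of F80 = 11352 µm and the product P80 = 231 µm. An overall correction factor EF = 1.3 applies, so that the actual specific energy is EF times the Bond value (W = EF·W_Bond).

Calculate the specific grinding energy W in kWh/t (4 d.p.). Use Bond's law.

Bond: W = 10·Wi·(1/√P80 − 1/√F80)
1/√231 = 0.065795;  1/√11352 = 0.009386
W = 10·11.5·(0.065795 − 0.009386) = 6.4871 kWh/t
Corrected W = EF·W_Bond = 1.3·6.4871 = 8.4332 kWh/t

W = 8.4332 kWh/t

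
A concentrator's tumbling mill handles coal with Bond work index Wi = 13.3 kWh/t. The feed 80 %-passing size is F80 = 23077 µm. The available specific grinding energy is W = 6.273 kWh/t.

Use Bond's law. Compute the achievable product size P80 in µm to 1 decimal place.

P80 = 346.2 µm

W = 10 Wi (1/√P80 − 1/√F80)  [Bond]
⇒ 1/√P80 = W/(10·Wi) + 1/√F80
  = 6.2730/(10·13.3) + 1/√23077 = 0.047165 + 0.006583 = 0.053748
P80 = (1/0.053748)² = 18.6053² = 346.16 µm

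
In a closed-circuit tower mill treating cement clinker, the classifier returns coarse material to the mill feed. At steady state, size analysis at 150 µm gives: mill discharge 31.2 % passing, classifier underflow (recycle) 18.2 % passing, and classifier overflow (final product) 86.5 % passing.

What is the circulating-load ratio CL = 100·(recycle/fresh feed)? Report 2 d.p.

CL = 425.38 %

Two-product formula at 150 µm:
d + r·d = r·u + o → r(d−u) = o−d
r = (86.5 − 31.2)/(31.2 − 18.2) = 55.3/13.0 = 4.2538
CL = 100·r = 425.38 %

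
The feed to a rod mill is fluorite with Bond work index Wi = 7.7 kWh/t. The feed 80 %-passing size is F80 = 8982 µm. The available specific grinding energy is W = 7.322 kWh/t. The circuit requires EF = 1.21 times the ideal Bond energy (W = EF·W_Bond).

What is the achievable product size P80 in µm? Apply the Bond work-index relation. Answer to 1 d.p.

W = 10·Wi·[P80^(−½) − F80^(−½)]
W_Bond = W / EF = 7.322 / 1.21 = 6.0512 kWh/t
⇒ 1/√P80 = W_Bond/(10 Wi) + 1/√F80
  = 6.0512/(10·7.7) + 1/√8982 = 0.078588 + 0.010551 = 0.089139
P80 = (1/0.089139)² = 11.2184² = 125.85 µm

P80 = 125.9 µm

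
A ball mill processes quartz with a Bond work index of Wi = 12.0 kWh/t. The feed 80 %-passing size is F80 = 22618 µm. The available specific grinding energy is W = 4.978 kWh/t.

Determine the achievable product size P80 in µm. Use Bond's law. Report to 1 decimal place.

P80 = 431.6 µm

W = 10·Wi·(P80^(-½) − F80^(-½))
⇒ 1/√P80 = W/(10·Wi) + 1/√F80
  = 4.9780/(10·12.0) + 1/√22618 = 0.041483 + 0.006649 = 0.048133
P80 = (1/0.048133)² = 20.7759² = 431.64 µm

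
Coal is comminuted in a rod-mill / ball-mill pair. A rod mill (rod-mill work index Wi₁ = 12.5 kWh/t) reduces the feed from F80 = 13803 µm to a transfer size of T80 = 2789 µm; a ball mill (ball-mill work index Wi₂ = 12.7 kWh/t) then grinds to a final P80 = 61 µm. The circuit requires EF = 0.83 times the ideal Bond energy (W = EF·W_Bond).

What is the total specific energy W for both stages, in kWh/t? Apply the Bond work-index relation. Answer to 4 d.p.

W = 10·Wi·[P80^(−½) − F80^(−½)]
Stage 1 (13803→2789 µm, Wi₁=12.5): W₁ = 10·12.5·(0.018935 − 0.008512) = 1.3030 kWh/t
Stage 2 (2789→61 µm, Wi₂=12.7): W₂ = 10·12.7·(0.128037 − 0.018935) = 13.8559 kWh/t
W = W₁ + W₂ = 1.3030 + 13.8559 = 15.1589 kWh/t
Apply correction: 15.1589 × 0.83 = 12.5819 kWh/t

W = 12.5819 kWh/t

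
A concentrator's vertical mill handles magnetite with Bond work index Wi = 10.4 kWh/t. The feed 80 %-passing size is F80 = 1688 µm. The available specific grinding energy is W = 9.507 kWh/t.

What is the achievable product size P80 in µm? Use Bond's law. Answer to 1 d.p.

W = 10 Wi (P80^-0.5 − F80^-0.5)
1/√P80 = 1/√F80 + W/(10·Wi)
  = 9.5070/(10·10.4) + 1/√1688 = 0.091413 + 0.024340 = 0.115753
P80 = (1/0.115753)² = 8.6391² = 74.63 µm

P80 = 74.6 µm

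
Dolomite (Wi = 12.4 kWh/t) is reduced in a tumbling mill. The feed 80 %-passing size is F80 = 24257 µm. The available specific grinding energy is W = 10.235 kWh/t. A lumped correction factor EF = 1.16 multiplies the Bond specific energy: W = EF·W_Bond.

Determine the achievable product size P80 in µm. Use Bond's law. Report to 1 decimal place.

P80 = 166.2 µm

W = 10 Wi / √P80 − 10 Wi / √F80
W_Bond = W / EF = 10.235 / 1.16 = 8.8233 kWh/t
1/√P80 = 1/√F80 + W_Bond/(10·Wi)
  = 8.8233/(10·12.4) + 1/√24257 = 0.071155 + 0.006421 = 0.077576
P80 = (1/0.077576)² = 12.8906² = 166.17 µm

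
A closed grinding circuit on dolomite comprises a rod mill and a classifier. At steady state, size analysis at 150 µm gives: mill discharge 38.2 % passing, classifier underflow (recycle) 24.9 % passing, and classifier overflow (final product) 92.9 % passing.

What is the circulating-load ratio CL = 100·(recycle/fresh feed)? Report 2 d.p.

CL = 411.28 %

Let r = R/F. Size balance at 150 µm:
r = (o − d)/(d − u)
r = (92.9 − 38.2)/(38.2 − 24.9) = 54.7/13.3 = 4.1128
CL = 100·r = 411.28 %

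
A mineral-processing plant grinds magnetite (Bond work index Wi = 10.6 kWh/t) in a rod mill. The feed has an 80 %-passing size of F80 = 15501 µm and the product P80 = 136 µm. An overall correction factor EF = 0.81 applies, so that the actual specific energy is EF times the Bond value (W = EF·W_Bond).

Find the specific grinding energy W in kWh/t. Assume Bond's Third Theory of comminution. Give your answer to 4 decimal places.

Bond: W = 10·Wi·(1/√P80 − 1/√F80)
1/√136 = 0.085749;  1/√15501 = 0.008032
W = 10·10.6·(0.085749 − 0.008032) = 8.2380 kWh/t
Apply correction: 8.2380 × 0.81 = 6.6728 kWh/t

W = 6.6728 kWh/t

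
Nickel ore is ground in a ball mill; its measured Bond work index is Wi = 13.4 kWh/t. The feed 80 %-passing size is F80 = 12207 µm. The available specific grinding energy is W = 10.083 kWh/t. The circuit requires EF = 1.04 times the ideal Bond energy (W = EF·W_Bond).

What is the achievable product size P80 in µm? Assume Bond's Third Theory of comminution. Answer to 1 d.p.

W = 10 Wi / √P80 − 10 Wi / √F80
W_Bond = W / EF = 10.083 / 1.04 = 9.6952 kWh/t
⇒ 1/√P80 = W_Bond/(10 Wi) + 1/√F80
  = 9.6952/(10·13.4) + 1/√12207 = 0.072352 + 0.009051 = 0.081403
P80 = (1/0.081403)² = 12.2845² = 150.91 µm

P80 = 150.9 µm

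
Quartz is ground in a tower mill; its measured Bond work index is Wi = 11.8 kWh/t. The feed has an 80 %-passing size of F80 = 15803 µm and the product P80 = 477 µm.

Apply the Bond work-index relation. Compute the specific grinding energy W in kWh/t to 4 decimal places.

W = 10·Wi·[P80^(−½) − F80^(−½)]
1/√477 = 0.045787;  1/√15803 = 0.007955
W = 10·11.8·(0.045787 − 0.007955) = 4.4642 kWh/t

W = 4.4642 kWh/t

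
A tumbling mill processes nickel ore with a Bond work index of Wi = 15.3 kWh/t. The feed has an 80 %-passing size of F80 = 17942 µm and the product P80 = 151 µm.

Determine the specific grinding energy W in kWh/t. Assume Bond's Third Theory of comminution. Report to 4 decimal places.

W = 11.3087 kWh/t

W_Bond = 10·Wi·(1/√P₈₀ − 1/√F₈₀)
1/√151 = 0.081379;  1/√17942 = 0.007466
W = 10·15.3·(0.081379 − 0.007466) = 11.3087 kWh/t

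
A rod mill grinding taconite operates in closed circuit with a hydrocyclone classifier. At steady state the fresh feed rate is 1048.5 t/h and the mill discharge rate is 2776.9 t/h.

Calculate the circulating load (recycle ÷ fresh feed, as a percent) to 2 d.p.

M = F + R at steady state, so:
R = M − F = 2776.9 − 1048.5 = 1728.4 t/h
CL = 100·R/F = 100·1728.4/1048.5 = 164.85 %

CL = 164.85 %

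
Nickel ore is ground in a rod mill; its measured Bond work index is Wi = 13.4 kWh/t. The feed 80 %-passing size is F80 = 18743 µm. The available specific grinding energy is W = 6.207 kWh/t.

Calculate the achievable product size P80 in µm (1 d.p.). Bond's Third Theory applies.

Bond:  W = 10 Wi (1/√P − 1/√F)
1/√P80 = 1/√F80 + W/(10·Wi)
  = 6.2070/(10·13.4) + 1/√18743 = 0.046321 + 0.007304 = 0.053625
P80 = (1/0.053625)² = 18.6479² = 347.75 µm

P80 = 347.7 µm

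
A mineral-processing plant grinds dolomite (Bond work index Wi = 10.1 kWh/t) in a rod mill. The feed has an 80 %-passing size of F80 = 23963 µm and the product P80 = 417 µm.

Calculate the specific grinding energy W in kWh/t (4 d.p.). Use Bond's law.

W = 4.2935 kWh/t

W = 10 Wi (1/√P80 − 1/√F80)  [Bond]
1/√417 = 0.048970;  1/√23963 = 0.006460
W = 10·10.1·(0.048970 − 0.006460) = 4.2935 kWh/t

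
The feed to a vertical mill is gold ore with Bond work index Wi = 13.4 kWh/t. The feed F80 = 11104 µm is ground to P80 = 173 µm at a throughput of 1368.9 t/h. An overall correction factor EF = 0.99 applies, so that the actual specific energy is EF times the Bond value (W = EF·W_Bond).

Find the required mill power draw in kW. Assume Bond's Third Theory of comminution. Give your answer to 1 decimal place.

P = 12083.3 kW

W = 10·Wi·(P80^(-½) − F80^(-½))
W = 10·13.4·(1/√173 − 1/√11104) = 10·13.4·(0.066539) = 8.9162 kWh/t
Apply correction: 8.9162 × 0.99 = 8.8270 kWh/t
Power = W × throughput = 8.8270 kWh/t × 1368.9 t/h = 12083.3 kW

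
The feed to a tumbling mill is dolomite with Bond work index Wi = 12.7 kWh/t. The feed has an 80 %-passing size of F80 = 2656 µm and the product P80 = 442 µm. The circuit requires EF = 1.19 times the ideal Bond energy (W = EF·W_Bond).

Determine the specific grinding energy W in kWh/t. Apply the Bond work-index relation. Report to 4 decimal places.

W = 4.2560 kWh/t

W = 10·Wi·[P80^(−½) − F80^(−½)]
1/√442 = 0.047565;  1/√2656 = 0.019404
W = 10·12.7·(0.047565 − 0.019404) = 3.5765 kWh/t
With EF = 1.19: W = 3.5765·1.19 = 4.2560 kWh/t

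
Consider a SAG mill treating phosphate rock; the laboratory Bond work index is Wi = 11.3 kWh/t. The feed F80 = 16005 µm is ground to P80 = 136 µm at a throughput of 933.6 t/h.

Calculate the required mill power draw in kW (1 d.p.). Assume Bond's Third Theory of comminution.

P = 8212.4 kW

Bond:  W = 10 Wi (1/√P − 1/√F)
W = 10·11.3·(1/√136 − 1/√16005) = 10·11.3·(0.077845) = 8.7965 kWh/t
Mill draw = 8.7965 × 933.6 = 8212.4 kW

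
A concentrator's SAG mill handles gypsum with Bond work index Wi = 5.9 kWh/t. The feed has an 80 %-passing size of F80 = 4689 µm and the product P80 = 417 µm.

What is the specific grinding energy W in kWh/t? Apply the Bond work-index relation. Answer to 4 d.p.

W_Bond = 10·Wi·(1/√P₈₀ − 1/√F₈₀)
1/√417 = 0.048970;  1/√4689 = 0.014604
W = 10·5.9·(0.048970 − 0.014604) = 2.0276 kWh/t

W = 2.0276 kWh/t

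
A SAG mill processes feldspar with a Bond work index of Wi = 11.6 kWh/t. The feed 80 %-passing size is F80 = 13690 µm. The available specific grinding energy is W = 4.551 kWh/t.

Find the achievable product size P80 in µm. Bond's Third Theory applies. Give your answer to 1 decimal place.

W = 10·Wi·(P80^(-½) − F80^(-½))
⇒ 1/√P80 = W/(10 Wi) + 1/√F80
  = 4.5510/(10·11.6) + 1/√13690 = 0.039233 + 0.008547 = 0.047779
P80 = (1/0.047779)² = 20.9295² = 438.04 µm

P80 = 438.0 µm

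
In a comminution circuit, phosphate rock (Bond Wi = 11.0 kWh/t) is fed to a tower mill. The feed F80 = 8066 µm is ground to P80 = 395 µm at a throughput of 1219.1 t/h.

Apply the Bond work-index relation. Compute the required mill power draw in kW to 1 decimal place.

W = 10 Wi (P80^-0.5 − F80^-0.5)
W = 10·11.0·(1/√395 − 1/√8066) = 10·11.0·(0.039181) = 4.3099 kWh/t
Power = W × throughput = 4.3099 kWh/t × 1219.1 t/h = 5254.2 kW

P = 5254.2 kW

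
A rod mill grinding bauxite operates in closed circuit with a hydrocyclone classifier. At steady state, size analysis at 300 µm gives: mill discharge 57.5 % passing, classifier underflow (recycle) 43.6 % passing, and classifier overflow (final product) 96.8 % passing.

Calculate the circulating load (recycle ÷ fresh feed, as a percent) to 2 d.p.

CL = 282.73 %

Balance %-passing 300 µm (r = R/F):
(1+r)·d = r·u + o ⇒ r = (o−d)/(d−u)
r = (96.8 − 57.5)/(57.5 − 43.6) = 39.3/13.9 = 2.8273
CL = 100·r = 282.73 %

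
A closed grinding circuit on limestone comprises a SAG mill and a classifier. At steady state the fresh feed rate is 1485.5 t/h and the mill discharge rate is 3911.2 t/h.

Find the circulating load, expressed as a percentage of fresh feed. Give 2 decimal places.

CL = 163.29 %

Steady state: M = F + R.
R = M − F = 3911.2 − 1485.5 = 2425.7 t/h
CL = 100·R/F = 100·2425.7/1485.5 = 163.29 %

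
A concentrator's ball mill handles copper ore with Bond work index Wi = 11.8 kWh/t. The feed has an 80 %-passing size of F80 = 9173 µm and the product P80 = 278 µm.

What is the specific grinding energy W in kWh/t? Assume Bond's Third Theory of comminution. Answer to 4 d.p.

W = 5.8451 kWh/t

Bond:  W = 10 Wi (1/√P − 1/√F)
1/√278 = 0.059976;  1/√9173 = 0.010441
W = 10·11.8·(0.059976 − 0.010441) = 5.8451 kWh/t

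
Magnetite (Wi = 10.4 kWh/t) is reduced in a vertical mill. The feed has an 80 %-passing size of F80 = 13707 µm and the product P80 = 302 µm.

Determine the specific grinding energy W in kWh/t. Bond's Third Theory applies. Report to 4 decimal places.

Bond:  W = 10 Wi (1/√P − 1/√F)
1/√302 = 0.057544;  1/√13707 = 0.008541
W = 10·10.4·(0.057544 − 0.008541) = 5.0962 kWh/t

W = 5.0962 kWh/t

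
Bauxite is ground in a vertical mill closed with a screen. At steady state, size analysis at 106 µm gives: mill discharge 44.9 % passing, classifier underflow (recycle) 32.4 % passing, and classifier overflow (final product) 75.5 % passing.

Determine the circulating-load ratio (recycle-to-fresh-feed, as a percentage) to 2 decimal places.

CL = 244.80 %

Mass balance on the −106 µm fraction:
(1+r)d = ru + o → r = (o−d)/(d−u)
r = (75.5 − 44.9)/(44.9 − 32.4) = 30.6/12.5 = 2.4480
CL = 100·r = 244.80 %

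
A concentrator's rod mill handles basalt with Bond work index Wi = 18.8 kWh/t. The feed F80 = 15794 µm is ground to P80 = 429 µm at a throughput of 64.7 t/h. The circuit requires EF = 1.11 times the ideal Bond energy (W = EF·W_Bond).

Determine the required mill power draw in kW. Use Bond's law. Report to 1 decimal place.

P = 544.4 kW

Bond:  W = 10 Wi (1/√P − 1/√F)
W = 10·18.8·(1/√429 − 1/√15794) = 10·18.8·(0.040323) = 7.5808 kWh/t
W_actual = 1.11 × 7.5808 = 8.4147 kWh/t
Power = W × throughput = 8.4147 kWh/t × 64.7 t/h = 544.4 kW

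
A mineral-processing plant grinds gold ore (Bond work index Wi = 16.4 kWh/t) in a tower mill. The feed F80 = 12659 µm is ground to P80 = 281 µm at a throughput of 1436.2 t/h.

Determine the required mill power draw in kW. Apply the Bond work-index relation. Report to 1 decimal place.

W = 10 Wi (1/√P80 − 1/√F80)  [Bond]
W = 10·16.4·(1/√281 − 1/√12659) = 10·16.4·(0.050767) = 8.3258 kWh/t
Power = W × throughput = 8.3258 kWh/t × 1436.2 t/h = 11957.5 kW

P = 11957.5 kW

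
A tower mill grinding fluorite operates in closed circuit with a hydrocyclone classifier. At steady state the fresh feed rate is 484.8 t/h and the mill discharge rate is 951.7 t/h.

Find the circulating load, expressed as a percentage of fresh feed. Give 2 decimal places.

Discharge = new feed + return, hence
R = M − F = 951.7 − 484.8 = 466.9 t/h
CL = 100·R/F = 100·466.9/484.8 = 96.31 %

CL = 96.31 %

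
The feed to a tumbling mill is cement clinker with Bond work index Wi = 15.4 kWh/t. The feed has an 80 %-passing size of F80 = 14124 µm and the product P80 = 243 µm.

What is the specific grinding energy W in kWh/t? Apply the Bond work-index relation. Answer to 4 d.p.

W = 10 Wi (P80^-0.5 − F80^-0.5)
1/√243 = 0.064150;  1/√14124 = 0.008414
W = 10·15.4·(0.064150 − 0.008414) = 8.5833 kWh/t

W = 8.5833 kWh/t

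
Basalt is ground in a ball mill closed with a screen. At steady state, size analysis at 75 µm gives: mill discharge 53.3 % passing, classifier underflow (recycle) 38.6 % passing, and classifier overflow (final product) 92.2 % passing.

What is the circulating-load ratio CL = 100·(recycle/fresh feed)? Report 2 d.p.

CL = 264.63 %

Classifier node, passing 75 µm:
Fd + Rd = Ru + Fo ⇒ R/F = (o−d)/(d−u)
r = (92.2 − 53.3)/(53.3 − 38.6) = 38.9/14.7 = 2.6463
CL = 100·r = 264.63 %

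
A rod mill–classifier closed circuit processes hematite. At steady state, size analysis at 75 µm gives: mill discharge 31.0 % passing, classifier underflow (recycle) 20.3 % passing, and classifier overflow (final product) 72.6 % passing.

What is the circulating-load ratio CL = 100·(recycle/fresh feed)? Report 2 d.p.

Balance %-passing 75 µm (r = R/F):
Fd + Rd = Ru + Fo ⇒ R/F = (o−d)/(d−u)
r = (72.6 − 31.0)/(31.0 − 20.3) = 41.6/10.7 = 3.8879
CL = 100·r = 388.79 %

CL = 388.79 %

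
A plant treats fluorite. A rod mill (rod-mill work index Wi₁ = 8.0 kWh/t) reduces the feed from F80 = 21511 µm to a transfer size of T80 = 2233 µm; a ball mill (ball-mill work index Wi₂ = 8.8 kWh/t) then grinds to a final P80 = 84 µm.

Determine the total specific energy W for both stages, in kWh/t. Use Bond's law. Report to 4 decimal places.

W = 8.8868 kWh/t

W = 10·Wi·(P80^(-½) − F80^(-½))
Stage 1 (21511→2233 µm, Wi₁=8.0): W₁ = 10·8.0·(0.021162 − 0.006818) = 1.1475 kWh/t
Stage 2 (2233→84 µm, Wi₂=8.8): W₂ = 10·8.8·(0.109109 − 0.021162) = 7.7393 kWh/t
W = W₁ + W₂ = 1.1475 + 7.7393 = 8.8868 kWh/t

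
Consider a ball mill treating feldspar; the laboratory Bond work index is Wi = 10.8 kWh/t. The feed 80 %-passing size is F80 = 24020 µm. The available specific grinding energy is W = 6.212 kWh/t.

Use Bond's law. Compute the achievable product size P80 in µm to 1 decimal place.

W = 10·Wi·(P80^(-½) − F80^(-½))
P80^-0.5 = F80^-0.5 + W/(10 Wi)
  = 6.2120/(10·10.8) + 1/√24020 = 0.057519 + 0.006452 = 0.063971
P80 = (1/0.063971)² = 15.6321² = 244.36 µm

P80 = 244.4 µm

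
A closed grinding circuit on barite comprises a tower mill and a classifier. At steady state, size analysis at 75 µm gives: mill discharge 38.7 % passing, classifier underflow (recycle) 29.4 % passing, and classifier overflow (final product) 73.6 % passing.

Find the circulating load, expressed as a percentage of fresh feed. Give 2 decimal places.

Mass balance on the −75 µm fraction:
Fd + Rd = Ru + Fo ⇒ R/F = (o−d)/(d−u)
r = (73.6 − 38.7)/(38.7 − 29.4) = 34.9/9.3 = 3.7527
CL = 100·r = 375.27 %

CL = 375.27 %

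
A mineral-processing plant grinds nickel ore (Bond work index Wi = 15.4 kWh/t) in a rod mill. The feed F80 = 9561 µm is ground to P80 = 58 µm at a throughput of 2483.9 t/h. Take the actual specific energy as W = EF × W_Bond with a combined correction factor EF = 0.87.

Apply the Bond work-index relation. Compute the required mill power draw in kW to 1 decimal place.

W_Bond = 10·Wi·(1/√P₈₀ − 1/√F₈₀)
W = 10·15.4·(1/√58 − 1/√9561) = 10·15.4·(0.121079) = 18.6462 kWh/t
Apply correction: 18.6462 × 0.87 = 16.2222 kWh/t
P_mill = W·ṁ = 16.2222·2483.9 = 40294.4 kW

P = 40294.4 kW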